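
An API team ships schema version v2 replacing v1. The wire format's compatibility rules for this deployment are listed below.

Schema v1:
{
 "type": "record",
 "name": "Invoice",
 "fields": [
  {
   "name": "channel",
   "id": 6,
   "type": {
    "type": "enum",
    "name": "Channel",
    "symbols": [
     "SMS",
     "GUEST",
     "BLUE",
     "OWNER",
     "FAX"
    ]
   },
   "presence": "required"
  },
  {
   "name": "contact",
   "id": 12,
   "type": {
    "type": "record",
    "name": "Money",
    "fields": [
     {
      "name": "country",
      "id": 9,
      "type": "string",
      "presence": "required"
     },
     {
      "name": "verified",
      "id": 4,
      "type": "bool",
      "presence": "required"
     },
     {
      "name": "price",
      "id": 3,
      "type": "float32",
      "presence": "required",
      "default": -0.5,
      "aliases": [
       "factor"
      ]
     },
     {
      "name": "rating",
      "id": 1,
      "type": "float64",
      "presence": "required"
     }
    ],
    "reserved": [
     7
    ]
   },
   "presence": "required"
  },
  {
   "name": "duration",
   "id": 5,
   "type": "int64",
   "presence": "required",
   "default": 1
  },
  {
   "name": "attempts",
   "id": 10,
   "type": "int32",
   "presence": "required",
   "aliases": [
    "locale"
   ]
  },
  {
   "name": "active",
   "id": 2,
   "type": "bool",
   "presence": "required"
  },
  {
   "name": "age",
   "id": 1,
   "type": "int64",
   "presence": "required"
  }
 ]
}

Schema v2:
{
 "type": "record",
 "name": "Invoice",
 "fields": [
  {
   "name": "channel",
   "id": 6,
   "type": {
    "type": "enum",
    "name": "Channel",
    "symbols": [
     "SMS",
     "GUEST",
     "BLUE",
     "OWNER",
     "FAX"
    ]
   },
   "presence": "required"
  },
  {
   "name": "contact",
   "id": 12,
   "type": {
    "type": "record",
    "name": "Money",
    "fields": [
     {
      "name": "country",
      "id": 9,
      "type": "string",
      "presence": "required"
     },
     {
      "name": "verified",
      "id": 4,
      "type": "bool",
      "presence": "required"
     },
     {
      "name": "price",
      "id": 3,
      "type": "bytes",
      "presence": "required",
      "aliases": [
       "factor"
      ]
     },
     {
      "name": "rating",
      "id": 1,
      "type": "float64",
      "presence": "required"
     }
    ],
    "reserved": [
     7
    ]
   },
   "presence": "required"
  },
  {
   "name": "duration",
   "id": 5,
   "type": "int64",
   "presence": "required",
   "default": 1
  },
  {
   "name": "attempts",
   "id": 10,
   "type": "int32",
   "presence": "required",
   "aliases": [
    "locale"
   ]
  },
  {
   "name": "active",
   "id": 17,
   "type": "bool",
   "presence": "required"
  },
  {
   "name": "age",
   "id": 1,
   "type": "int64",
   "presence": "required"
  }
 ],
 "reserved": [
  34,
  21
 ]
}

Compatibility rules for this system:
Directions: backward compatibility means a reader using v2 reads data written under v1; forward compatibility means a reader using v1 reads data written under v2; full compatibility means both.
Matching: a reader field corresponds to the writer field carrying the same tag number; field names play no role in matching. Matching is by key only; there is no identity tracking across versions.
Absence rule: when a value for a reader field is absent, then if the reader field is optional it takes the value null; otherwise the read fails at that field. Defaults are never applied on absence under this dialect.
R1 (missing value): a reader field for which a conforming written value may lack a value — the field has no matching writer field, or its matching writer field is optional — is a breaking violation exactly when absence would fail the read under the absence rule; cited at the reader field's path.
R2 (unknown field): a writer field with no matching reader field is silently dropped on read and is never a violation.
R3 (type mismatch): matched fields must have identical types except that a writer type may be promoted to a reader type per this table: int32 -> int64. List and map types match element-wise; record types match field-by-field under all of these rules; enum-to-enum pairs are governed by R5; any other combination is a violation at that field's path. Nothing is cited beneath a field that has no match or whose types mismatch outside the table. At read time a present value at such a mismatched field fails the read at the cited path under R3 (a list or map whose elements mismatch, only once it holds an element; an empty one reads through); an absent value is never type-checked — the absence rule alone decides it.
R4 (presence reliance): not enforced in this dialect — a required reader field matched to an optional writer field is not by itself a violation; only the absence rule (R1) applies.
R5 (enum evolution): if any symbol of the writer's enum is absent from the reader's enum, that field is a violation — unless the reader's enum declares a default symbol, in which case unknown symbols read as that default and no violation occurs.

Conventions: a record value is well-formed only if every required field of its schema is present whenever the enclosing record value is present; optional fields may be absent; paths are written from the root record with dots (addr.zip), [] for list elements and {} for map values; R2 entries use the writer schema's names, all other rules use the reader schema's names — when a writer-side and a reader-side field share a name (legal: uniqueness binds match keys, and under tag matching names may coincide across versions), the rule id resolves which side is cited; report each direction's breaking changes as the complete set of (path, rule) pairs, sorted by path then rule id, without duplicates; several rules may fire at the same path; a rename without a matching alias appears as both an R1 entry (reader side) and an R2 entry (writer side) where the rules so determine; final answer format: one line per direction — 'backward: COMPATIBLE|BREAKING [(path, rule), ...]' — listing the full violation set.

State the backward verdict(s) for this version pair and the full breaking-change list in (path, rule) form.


backward: BREAKING [(active, R1), (contact.price, R3)]

each type pair in Invoice: writer, then reader
checking backward for Invoice: reader v2 against writer v1:
  Channel -> Channel, writer required: channel aligns to channel
  Money -> Money, writer required: contact aligns to contact
  int64 -> int64, writer required: duration aligns to duration
  int32 -> int32, writer required: attempts aligns to attempts
  active: no writer-side match
  int64 -> int64, writer required: age aligns to age
  writer field active has no reader counterpart
  string -> string, writer required: contact.country aligns to contact.country
  bool -> bool, writer required: contact.verified aligns to contact.verified
  float32 -> bytes, writer required: contact.price aligns to contact.price
  float64 -> float64, writer required: contact.rating aligns to contact.rating
  rule R1 violated at active
  rule R3 violated at contact.price
  backward on Invoice therefore BREAKING (2)


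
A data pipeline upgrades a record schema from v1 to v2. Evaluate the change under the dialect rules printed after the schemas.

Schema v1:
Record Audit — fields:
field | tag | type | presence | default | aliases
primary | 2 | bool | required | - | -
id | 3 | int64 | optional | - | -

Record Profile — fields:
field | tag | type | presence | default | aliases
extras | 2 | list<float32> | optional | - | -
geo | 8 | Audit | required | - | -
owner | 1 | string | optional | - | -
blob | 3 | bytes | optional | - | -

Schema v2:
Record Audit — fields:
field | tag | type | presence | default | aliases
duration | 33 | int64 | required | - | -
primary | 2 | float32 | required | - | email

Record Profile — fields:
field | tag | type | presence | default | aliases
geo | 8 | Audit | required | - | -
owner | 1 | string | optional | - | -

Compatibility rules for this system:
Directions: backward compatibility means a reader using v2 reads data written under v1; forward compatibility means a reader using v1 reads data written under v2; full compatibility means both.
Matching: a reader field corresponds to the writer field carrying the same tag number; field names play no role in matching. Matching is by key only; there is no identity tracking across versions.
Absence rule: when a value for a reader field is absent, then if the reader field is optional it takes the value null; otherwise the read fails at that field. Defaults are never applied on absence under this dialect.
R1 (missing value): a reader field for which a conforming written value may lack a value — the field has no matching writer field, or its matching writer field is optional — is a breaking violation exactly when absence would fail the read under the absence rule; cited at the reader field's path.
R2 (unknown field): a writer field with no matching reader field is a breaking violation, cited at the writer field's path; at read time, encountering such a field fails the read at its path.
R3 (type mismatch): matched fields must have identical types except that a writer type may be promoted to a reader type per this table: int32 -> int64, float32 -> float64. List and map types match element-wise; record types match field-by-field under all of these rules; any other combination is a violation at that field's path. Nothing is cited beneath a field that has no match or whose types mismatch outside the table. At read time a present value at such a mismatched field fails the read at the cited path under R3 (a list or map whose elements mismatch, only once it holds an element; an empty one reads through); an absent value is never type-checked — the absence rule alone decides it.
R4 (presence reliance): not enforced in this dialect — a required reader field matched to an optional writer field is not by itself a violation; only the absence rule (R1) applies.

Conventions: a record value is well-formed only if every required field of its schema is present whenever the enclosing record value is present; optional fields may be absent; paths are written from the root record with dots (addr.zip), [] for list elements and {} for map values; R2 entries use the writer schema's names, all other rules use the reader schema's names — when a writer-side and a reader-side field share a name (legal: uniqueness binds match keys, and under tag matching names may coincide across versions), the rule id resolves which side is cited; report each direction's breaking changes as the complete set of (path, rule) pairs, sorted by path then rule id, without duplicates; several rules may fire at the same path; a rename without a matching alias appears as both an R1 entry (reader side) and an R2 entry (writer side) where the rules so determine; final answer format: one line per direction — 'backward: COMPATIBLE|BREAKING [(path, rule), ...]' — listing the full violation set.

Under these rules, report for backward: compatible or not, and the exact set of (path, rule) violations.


in Profile below, arrows point writer -> reader
backward analysis of Profile with v2 as reader and v1 as writer:
  geo: Audit -> Audit, writer required; from geo
  owner: string -> string, writer optional; from owner
  leftover writer field: extras
  leftover writer field: blob
  geo.duration: no writer-side match
  geo.primary: bool -> float32, writer required; from geo.primary
  leftover writer field: geo.id
  rule R2 violated at blob
  rule R2 violated at extras
  rule R1 violated at geo.duration
  rule R2 violated at geo.id
  rule R3 violated at geo.primary
  backward on Profile therefore BREAKING (5)

backward: BREAKING [(blob, R2), (extras, R2), (geo.duration, R1), (geo.id, R2), (geo.primary, R3)]


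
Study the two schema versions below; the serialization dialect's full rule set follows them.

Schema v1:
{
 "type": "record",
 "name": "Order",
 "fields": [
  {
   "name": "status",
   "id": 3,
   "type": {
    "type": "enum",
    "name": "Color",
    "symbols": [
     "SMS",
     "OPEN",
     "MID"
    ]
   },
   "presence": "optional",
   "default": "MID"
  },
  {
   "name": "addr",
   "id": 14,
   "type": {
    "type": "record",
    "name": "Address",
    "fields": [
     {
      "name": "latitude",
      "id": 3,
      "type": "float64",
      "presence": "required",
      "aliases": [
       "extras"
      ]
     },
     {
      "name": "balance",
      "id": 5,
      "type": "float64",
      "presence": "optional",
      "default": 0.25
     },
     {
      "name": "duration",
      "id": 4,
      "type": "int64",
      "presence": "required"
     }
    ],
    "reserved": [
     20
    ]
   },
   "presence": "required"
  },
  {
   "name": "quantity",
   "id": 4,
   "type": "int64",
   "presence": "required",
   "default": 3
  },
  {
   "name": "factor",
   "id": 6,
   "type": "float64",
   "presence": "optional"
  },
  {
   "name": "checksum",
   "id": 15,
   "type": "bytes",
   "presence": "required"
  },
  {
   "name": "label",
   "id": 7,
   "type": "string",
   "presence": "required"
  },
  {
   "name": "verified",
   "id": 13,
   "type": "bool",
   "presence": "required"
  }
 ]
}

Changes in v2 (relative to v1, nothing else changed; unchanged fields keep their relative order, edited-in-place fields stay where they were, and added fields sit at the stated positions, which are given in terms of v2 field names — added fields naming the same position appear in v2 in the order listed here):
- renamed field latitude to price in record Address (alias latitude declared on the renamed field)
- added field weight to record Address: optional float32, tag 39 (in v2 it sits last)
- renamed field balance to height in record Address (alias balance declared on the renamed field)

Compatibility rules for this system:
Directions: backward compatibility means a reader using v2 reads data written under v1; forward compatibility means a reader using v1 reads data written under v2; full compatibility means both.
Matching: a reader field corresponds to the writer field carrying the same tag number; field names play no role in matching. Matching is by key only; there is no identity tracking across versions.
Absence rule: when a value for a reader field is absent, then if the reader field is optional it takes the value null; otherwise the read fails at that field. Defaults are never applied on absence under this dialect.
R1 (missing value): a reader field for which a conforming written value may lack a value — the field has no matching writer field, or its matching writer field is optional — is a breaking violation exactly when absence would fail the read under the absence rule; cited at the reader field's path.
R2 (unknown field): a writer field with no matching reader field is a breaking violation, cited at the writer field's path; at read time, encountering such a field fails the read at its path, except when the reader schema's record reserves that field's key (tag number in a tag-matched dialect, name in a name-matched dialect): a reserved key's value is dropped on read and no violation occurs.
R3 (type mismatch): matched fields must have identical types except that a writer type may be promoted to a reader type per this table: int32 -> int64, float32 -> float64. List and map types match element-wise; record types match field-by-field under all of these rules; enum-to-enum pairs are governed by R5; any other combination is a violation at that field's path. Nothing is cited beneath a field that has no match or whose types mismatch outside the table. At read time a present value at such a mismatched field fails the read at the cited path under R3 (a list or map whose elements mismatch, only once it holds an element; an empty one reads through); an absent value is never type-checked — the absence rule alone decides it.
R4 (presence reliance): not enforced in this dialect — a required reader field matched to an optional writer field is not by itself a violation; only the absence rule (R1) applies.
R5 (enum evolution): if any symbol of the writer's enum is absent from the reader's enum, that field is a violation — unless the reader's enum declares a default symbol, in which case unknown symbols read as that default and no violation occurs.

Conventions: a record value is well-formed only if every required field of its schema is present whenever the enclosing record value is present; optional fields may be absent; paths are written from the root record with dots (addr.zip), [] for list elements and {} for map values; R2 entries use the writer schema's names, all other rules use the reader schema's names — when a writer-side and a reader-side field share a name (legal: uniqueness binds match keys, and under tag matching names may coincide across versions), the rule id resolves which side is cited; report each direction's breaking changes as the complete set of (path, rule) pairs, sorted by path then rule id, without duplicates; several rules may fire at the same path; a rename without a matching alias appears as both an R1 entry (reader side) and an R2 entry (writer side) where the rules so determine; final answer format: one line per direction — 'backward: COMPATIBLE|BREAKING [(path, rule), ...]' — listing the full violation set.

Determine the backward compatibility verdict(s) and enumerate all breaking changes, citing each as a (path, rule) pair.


backward: COMPATIBLE []

in Order below, arrows point writer -> reader
backward pass over Order, reader schema v2, writer schema v1:
  status <- status (Color -> Color, writer optional)
  addr <- addr (Address -> Address, writer required)
  quantity <- quantity (int64 -> int64, writer required)
  factor <- factor (float64 -> float64, writer optional)
  checksum <- checksum (bytes -> bytes, writer required)
  label <- label (string -> string, writer required)
  verified <- verified (bool -> bool, writer required)
  addr.price <- addr.latitude (float64 -> float64, writer required)
  addr.height <- addr.balance (float64 -> float64, writer optional)
  addr.duration <- addr.duration (int64 -> int64, writer required)
  addr.weight: no writer match
  => no violations; backward on Order: COMPATIBLE
diffs on Order not affecting the asked answer:
  renamed field latitude to price in record Address (alias latitude declared on the renamed field) -> no rule fires on it in Order's dialect; the asked verdict holds
  added field weight to record Address: optional float32, tag 39 (in v2 it sits last) -> affects forward compatibility only, which is not asked
  renamed field balance to height in record Address (alias balance declared on the renamed field) -> no rule fires on it in Order's dialect; the asked verdict holds


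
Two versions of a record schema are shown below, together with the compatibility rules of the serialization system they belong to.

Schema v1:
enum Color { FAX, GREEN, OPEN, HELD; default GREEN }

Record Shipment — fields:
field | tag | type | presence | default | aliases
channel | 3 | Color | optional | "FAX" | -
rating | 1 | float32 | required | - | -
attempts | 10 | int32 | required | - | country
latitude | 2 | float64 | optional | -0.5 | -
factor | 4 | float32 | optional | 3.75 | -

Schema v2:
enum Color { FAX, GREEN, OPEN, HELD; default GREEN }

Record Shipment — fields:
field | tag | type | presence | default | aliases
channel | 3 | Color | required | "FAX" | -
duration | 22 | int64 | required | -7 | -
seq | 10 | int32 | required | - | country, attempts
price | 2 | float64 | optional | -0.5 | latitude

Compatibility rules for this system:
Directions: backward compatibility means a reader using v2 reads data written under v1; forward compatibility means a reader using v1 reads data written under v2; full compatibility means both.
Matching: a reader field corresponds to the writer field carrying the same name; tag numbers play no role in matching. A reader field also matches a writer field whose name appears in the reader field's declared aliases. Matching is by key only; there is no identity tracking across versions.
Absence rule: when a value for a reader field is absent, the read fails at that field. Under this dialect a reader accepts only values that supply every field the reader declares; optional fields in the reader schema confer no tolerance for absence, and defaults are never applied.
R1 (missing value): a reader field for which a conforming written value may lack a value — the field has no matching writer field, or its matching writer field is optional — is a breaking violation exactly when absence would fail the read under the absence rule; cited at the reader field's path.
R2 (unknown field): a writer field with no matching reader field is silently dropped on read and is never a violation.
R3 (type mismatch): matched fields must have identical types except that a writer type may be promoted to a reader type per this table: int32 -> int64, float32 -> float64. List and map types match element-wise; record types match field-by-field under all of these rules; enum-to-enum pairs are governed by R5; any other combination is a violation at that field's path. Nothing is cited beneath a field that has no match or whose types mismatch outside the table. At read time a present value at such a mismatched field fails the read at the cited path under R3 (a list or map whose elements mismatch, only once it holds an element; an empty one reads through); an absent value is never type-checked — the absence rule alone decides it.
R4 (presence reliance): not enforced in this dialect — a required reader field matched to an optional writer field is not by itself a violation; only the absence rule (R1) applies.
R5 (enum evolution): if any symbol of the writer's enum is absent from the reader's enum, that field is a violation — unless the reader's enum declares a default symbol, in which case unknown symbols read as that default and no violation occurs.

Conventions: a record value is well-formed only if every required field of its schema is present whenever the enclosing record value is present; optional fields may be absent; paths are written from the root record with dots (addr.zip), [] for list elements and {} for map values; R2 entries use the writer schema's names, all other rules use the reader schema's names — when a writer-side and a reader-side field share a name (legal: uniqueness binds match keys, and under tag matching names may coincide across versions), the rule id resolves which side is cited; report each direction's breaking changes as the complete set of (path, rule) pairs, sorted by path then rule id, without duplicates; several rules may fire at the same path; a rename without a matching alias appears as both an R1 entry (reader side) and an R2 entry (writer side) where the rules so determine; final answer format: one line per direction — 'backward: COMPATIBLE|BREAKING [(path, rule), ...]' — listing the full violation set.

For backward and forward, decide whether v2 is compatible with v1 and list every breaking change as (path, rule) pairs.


each type pair in Shipment: writer, then reader
backward analysis of Shipment with v2 as reader and v1 as writer:
  writer optional, Color -> Color: reader channel maps from writer channel
  no writer field matches reader duration
  writer required, int32 -> int32: reader seq maps from writer attempts
  writer optional, float64 -> float64: reader price maps from writer latitude
  writer rating: unknown to reader
  writer factor: unknown to reader
  violation R1 at channel
  violation R1 at duration
  violation R1 at price
  backward on Shipment therefore BREAKING (3)
forward analysis of Shipment with v1 as reader and v2 as writer:
  writer required, Color -> Color: reader channel maps from writer channel
  no writer field matches reader rating
  no writer field matches reader attempts
  no writer field matches reader latitude
  no writer field matches reader factor
  writer duration: unknown to reader
  writer seq: unknown to reader
  writer price: unknown to reader
  violation R1 at attempts
  violation R1 at factor
  violation R1 at latitude
  violation R1 at rating
  forward on Shipment therefore BREAKING (4)

backward: BREAKING [(channel, R1), (duration, R1), (price, R1)]; forward: BREAKING [(attempts, R1), (factor, R1), (latitude, R1), (rating, R1)]


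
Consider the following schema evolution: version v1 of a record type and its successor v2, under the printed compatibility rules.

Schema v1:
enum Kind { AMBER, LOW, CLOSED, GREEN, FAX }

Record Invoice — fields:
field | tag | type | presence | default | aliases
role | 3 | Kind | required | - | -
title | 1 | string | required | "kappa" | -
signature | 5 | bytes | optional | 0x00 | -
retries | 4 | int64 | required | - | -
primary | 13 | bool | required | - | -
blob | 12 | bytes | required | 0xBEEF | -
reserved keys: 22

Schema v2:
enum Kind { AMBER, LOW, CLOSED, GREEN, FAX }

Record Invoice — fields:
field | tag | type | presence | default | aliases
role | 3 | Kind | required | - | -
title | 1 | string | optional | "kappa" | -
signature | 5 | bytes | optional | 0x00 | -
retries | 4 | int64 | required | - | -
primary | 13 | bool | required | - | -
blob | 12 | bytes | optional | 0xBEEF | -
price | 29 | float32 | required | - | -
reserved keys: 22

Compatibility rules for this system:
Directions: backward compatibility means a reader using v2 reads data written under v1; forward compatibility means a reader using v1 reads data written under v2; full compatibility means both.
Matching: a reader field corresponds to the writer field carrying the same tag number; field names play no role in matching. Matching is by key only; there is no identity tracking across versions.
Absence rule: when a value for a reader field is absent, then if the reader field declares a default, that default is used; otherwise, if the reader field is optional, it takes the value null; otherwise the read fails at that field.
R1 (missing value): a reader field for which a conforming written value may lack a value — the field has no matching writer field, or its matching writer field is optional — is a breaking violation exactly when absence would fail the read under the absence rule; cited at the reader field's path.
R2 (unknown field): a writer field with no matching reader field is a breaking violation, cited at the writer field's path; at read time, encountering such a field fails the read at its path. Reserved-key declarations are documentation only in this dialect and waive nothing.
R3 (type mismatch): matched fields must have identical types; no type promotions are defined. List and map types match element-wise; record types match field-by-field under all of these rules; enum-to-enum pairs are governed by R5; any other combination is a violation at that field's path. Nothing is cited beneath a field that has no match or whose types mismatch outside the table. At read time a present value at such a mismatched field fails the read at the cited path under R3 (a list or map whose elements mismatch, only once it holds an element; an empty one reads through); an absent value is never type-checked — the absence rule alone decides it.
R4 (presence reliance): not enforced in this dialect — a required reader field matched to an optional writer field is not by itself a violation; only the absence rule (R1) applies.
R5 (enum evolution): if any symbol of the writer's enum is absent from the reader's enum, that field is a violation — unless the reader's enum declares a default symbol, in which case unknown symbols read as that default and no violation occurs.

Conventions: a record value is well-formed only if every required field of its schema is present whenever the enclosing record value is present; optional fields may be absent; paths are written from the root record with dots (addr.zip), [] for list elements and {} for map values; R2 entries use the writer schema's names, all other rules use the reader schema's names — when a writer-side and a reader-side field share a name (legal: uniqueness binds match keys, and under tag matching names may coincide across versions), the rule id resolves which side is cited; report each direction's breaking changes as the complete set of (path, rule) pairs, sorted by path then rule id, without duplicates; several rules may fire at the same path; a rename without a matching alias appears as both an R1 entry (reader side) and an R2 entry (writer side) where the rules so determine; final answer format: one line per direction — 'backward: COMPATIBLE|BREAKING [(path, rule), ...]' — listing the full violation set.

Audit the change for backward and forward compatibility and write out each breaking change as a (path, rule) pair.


arrows below run writer -> reader for Invoice
backward pass over Invoice, reader schema v2, writer schema v1:
  role <- role (Kind -> Kind, writer required)
  title <- title (string -> string, writer required)
  signature <- signature (bytes -> bytes, writer optional)
  retries <- retries (int64 -> int64, writer required)
  primary <- primary (bool -> bool, writer required)
  blob <- blob (bytes -> bytes, writer required)
  price has no writer counterpart
  breaking: (price, R1)
  => backward: BREAKING (1)
forward pass over Invoice, reader schema v1, writer schema v2:
  role <- role (Kind -> Kind, writer required)
  title <- title (string -> string, writer optional)
  signature <- signature (bytes -> bytes, writer optional)
  retries <- retries (int64 -> int64, writer required)
  primary <- primary (bool -> bool, writer required)
  blob <- blob (bytes -> bytes, writer optional)
  writer price: unknown to reader
  breaking: (price, R2)
  => forward: BREAKING (1)

backward: BREAKING [(price, R1)]; forward: BREAKING [(price, R2)]


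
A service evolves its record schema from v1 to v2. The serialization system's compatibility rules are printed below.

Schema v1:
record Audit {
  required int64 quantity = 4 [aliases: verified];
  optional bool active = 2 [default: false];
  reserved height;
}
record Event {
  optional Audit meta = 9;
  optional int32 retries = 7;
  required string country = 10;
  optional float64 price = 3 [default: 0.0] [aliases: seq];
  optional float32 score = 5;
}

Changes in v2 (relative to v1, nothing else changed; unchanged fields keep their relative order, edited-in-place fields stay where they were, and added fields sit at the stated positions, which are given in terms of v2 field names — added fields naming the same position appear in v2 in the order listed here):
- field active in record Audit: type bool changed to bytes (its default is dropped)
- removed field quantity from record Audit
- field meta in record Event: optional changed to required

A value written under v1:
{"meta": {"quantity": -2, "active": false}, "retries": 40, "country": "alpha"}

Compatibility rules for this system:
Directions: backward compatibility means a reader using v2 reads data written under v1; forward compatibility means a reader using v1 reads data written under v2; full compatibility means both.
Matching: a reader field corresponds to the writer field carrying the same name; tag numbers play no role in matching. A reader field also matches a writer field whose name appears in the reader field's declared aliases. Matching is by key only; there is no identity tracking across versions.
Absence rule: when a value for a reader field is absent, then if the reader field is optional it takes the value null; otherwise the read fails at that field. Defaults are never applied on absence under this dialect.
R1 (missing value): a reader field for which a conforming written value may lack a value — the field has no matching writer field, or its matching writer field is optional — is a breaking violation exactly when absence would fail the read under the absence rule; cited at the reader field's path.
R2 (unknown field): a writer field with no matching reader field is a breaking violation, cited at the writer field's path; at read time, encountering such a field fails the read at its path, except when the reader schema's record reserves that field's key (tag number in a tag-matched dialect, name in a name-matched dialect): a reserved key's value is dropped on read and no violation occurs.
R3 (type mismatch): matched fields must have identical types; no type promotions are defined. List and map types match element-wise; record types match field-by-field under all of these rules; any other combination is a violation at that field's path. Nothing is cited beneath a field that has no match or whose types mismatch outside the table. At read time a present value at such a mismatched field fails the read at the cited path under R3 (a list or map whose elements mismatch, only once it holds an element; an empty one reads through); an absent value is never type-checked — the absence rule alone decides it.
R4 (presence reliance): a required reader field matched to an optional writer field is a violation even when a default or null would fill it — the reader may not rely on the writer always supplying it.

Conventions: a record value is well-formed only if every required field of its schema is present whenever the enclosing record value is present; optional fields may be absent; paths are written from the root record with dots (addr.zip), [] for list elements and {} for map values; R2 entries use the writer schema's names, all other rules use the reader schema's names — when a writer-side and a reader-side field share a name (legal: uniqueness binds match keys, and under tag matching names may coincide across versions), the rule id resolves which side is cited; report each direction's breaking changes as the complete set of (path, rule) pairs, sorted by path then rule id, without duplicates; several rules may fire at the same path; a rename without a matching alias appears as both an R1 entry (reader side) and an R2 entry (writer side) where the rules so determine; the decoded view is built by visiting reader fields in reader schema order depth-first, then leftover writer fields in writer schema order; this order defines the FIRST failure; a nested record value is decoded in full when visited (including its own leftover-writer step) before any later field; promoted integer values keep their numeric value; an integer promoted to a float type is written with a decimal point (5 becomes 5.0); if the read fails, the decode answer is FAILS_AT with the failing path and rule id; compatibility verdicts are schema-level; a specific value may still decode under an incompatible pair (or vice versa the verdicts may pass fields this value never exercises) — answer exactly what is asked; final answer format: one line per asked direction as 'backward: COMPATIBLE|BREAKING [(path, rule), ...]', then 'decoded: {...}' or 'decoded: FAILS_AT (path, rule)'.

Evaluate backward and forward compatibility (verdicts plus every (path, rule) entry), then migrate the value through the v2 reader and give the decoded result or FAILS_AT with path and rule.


backward: BREAKING [(meta, R1), (meta, R4), (meta.active, R3), (meta.quantity, R2)]; forward: BREAKING [(meta.active, R3), (meta.quantity, R1)]; decoded: FAILS_AT (meta.active, R3)

each type pair in Event: writer, then reader
checking backward for Event: reader v2 against writer v1:
  meta: paired with writer meta (Audit -> Audit; writer optional)
  retries: paired with writer retries (int32 -> int32; writer optional)
  country: paired with writer country (string -> string; writer required)
  price: paired with writer price (float64 -> float64; writer optional)
  score: paired with writer score (float32 -> float32; writer optional)
  meta.active: paired with writer meta.active (bool -> bytes; writer optional)
  meta.quantity (writer side), unknown to reader
  rule R1 violated at meta
  rule R4 violated at meta
  rule R3 violated at meta.active
  rule R2 violated at meta.quantity
  => 4 violation(s): backward is BREAKING for Event
checking forward for Event: reader v1 against writer v2:
  meta: paired with writer meta (Audit -> Audit; writer required)
  retries: paired with writer retries (int32 -> int32; writer optional)
  country: paired with writer country (string -> string; writer required)
  price: paired with writer price (float64 -> float64; writer optional)
  score: paired with writer score (float32 -> float32; writer optional)
  no writer field matches reader meta.quantity
  meta.active: paired with writer meta.active (bytes -> bool; writer optional)
  rule R3 violated at meta.active
  rule R1 violated at meta.quantity
  => 2 violation(s): forward is BREAKING for Event
decoding the Event value with the v2 reader:
  read fails at meta.active under R3
  => FAILS_AT (meta.active, R3)


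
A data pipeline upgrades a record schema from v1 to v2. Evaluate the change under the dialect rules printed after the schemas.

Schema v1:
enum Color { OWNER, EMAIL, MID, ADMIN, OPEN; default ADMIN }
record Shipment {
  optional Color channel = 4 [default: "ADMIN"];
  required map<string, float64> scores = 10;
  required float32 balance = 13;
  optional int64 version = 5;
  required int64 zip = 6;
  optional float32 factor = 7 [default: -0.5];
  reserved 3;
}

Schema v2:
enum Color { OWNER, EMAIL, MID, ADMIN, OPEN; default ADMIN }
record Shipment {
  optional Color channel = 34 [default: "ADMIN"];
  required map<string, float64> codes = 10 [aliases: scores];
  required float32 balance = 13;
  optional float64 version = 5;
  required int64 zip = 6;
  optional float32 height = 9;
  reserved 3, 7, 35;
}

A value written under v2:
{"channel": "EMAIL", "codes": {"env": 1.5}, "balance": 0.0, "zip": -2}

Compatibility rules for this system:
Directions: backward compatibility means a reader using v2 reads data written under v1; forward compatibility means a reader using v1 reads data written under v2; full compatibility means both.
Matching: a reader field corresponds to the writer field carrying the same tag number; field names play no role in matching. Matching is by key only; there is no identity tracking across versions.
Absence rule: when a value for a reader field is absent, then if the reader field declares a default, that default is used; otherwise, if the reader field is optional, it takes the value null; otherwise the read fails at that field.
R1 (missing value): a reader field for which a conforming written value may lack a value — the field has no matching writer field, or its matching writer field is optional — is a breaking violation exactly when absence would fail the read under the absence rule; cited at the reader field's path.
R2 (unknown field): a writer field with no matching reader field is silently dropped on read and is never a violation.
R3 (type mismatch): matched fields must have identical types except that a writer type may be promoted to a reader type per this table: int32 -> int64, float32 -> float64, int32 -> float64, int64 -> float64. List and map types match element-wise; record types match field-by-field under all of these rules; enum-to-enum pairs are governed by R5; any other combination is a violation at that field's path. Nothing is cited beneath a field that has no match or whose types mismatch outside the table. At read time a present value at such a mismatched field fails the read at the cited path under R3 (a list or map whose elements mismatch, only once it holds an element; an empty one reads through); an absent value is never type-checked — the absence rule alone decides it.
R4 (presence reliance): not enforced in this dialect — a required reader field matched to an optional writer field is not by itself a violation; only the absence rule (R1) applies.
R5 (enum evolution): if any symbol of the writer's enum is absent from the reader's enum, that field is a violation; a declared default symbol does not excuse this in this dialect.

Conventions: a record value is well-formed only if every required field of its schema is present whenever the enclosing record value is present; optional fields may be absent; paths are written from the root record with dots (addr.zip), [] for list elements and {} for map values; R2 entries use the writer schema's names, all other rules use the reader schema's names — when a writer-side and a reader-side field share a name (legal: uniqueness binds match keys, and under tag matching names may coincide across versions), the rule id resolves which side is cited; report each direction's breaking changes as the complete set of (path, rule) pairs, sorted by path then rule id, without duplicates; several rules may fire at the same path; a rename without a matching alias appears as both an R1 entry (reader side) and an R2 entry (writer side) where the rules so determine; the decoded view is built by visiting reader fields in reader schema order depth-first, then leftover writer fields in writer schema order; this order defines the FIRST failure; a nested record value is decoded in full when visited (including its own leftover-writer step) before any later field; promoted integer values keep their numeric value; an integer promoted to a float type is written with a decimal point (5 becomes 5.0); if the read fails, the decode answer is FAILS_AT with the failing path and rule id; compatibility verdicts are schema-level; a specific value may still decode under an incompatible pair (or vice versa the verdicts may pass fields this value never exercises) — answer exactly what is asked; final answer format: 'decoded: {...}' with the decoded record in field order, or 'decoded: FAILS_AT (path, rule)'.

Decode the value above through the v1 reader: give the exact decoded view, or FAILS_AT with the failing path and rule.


decoded: {"channel": "ADMIN", "scores": {"env": 1.5}, "balance": 0.0, "version": null, "zip": -2, "factor": -0.5}

arrows below run writer -> reader for Shipment
decode walk for Shipment under reader schema v1:
  channel := "ADMIN" (no value, default fills)
  scores := {"env": 1.5} (from writer codes)
  balance := 0.0
  version := null (not supplied -> null)
  zip := -2
  factor := -0.5 (no value, default fills)
  writer channel: unmatched, discarded
  => decoded: {"channel": "ADMIN", "scores": {"env": 1.5}, "balance": 0.0, "version": null, "zip": -2, "factor": -0.5}
remaining Shipment differences; none change what is asked:
  field version in record Shipment: type int64 changed to float64 -> matters for Shipment compatibility verdicts, not for this value's decode
  added field height to record Shipment: optional float32, tag 9 (in v2 it sits last) -> no rule fires on it and the decoded Shipment view is identical with or without it
  removed field factor from record Shipment (its key 7 joins the reserved list) -> no rule fires on it and the decoded Shipment view is identical with or without it
  renamed field scores to codes in record Shipment (alias scores declared on the renamed field) -> no rule fires on it and the decoded Shipment view is identical with or without it
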